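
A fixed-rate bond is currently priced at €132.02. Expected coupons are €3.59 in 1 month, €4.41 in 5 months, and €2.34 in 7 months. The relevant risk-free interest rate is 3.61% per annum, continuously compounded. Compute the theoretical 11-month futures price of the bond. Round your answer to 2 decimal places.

PV(coupons) I = 3.59·e^(−0.0361·1/12) + 4.41·e^(−0.0361·5/12) + 2.34·e^(−0.0361·7/12)
I = 3.5792 + 4.3442 + 2.2912 = 10.2146
F = (S − I)·e^(rT) = (132.02 − 10.2146) · e^(0.0361·11/12)
= 121.8054 · e^0.033092 = 121.8054 × 1.033646 = €125.90

€125.90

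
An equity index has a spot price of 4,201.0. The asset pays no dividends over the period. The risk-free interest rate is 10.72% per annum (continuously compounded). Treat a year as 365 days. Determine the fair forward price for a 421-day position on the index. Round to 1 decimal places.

F = S·e^(rT) = 4201.0 · e^(0.1072 × 421/365)
= 4201.0 · e^0.123647 = 4201.0 × 1.131616
F = 4,753.9

4,753.9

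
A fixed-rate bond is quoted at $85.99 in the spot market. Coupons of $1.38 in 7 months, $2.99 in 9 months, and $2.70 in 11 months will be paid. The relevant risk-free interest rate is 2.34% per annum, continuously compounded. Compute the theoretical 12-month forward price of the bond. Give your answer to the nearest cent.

$80.92

PV(coupons) I = 1.38·e^(−0.0234·7/12) + 2.99·e^(−0.0234·9/12) + 2.70·e^(−0.0234·11/12)
I = 1.3613 + 2.9380 + 2.6427 = 6.9420
F = (S − I)·e^(rT) = (85.99 − 6.9420) · e^(0.0234·12/12)
= 79.0480 · e^0.023400 = 79.0480 × 1.023676 = $80.92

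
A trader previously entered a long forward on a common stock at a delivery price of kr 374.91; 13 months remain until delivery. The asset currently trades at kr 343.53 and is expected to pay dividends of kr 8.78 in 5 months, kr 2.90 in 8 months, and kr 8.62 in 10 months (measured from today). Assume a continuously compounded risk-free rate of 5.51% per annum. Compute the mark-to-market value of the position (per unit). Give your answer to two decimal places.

PV(remaining dividends) I = 8.78·e^(−0.0551·5/12) + 2.90·e^(−0.0551·8/12) + 8.62·e^(−0.0551·10/12) = 19.6093
Current forward F = (S − I)·e^(rT) = (343.53 − 19.6093)·e^(0.0551·13/12) = 323.9207 × 1.061509 = 343.8447
Value (long) = (F − K)·e^(−rT) = (343.8447 − 374.91) × 0.942055 = -29.2652
Value = -kr 29.27

-kr 29.27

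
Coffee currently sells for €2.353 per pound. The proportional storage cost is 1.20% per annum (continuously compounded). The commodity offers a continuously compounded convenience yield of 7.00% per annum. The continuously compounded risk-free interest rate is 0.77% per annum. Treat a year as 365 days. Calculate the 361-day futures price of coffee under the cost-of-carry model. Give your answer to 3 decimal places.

Net carry = r + u − y = 0.0077 + 0.0120 − 0.0700 = -0.0503
F = S·e^((r+u−y)T) = 2.353 · e^(-0.0503 × 361/365) = 2.353 · e^-0.049749
= 2.353 × 0.951468 = €2.239 per pound

€2.239 per pound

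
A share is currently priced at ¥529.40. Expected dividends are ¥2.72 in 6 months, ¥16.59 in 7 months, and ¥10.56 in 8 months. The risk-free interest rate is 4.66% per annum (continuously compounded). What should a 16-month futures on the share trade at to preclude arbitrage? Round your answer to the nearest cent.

¥532.44

PV(dividends) I = 2.72·e^(−0.0466·6/12) + 16.59·e^(−0.0466·7/12) + 10.56·e^(−0.0466·8/12)
I = 2.6574 + 16.1451 + 10.2370 = 29.0395
F = (S − I)·e^(rT) = (529.40 − 29.0395) · e^(0.0466·16/12)
= 500.3605 · e^0.062133 = 500.3605 × 1.064104 = ¥532.44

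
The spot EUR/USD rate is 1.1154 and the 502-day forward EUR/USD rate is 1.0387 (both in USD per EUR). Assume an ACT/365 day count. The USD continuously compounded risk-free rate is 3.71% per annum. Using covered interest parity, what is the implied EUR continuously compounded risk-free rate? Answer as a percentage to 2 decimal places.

8.89%

F = S·e^((r_USD − r_EUR)T) ⇒ r_EUR = r_USD − ln(F/S)/T
ln(1.0387/1.1154) = -0.071243; /(502/365) = -0.051800
r_EUR = 0.0371 + 0.051800 = 0.088900
r_EUR = 8.89%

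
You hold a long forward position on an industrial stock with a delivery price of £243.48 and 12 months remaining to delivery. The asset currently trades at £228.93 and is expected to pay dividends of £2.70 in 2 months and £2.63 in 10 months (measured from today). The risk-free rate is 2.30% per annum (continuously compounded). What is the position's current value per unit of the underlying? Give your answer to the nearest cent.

-£14.28

PV(remaining dividends) I = 2.70·e^(−0.0230·2/12) + 2.63·e^(−0.0230·10/12) = 5.2697
Current forward F = (S − I)·e^(rT) = (228.93 − 5.2697)·e^(0.0230·12/12) = 223.6603 × 1.023267 = 228.8642
Value (long) = (F − K)·e^(−rT) = (228.8642 − 243.48) × 0.977262 = -14.2835
Value = -£14.28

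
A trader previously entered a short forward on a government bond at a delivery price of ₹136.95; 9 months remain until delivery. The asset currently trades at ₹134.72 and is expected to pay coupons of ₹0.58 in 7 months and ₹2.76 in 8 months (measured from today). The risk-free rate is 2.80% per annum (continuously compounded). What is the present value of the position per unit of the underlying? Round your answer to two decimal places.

PV(remaining coupons) I = 0.58·e^(−0.0280·7/12) + 2.76·e^(−0.0280·8/12) = 3.2796
Current forward F = (S − I)·e^(rT) = (134.72 − 3.2796)·e^(0.0280·9/12) = 131.4404 × 1.021222 = 134.2298
Value (long) = (F − K)·e^(−rT) = (134.2298 − 136.95) × 0.979219 = -2.6637
Short position value = −(long value) = ₹2.66

₹2.66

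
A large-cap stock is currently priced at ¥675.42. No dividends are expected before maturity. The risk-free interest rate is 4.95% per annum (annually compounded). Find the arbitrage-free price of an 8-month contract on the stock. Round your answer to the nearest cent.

F = S · (1+r)^T
= 675.42 × 1.032734
F = ¥697.53

¥697.53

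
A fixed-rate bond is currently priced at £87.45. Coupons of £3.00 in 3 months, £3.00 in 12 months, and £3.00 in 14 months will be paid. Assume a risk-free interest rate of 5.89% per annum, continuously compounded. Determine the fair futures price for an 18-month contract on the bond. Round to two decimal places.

PV(coupons) I = 3.00·e^(−0.0589·3/12) + 3.00·e^(−0.0589·12/12) + 3.00·e^(−0.0589·14/12)
I = 2.9561 + 2.8284 + 2.8008 = 8.5853
F = (S − I)·e^(rT) = (87.45 − 8.5853) · e^(0.0589·18/12)
= 78.8647 · e^0.088350 = 78.8647 × 1.092370 = £86.15

£86.15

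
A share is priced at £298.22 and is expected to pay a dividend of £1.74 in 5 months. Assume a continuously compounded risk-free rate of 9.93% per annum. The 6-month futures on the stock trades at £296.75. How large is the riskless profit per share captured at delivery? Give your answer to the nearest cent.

£14.90 per share

PV(dividends) I = 1.74·e^(−0.0993·5/12) = 1.6695
Fair futures F* = (S − I)·e^(rT) = (298.22 − 1.6695)·e^0.049650 = 296.5505 × 1.050903 = 311.6458
Market £296.75 < fair 311.6458: forward underpriced → reverse cash-and-carry (short the stock, invest proceeds at r, pay the dividends, go long the forward).
Profit at T = |F_mkt − F*| = |296.75 − 311.6458| = £14.90 per share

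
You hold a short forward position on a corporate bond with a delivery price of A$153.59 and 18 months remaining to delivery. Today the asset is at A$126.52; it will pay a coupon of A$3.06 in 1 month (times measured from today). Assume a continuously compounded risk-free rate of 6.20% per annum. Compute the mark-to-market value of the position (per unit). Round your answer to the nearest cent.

A$16.47

PV(remaining coupons) I = 3.06·e^(−0.0620·1/12) = 3.0442
Current forward F = (S − I)·e^(rT) = (126.52 − 3.0442)·e^(0.0620·18/12) = 123.4758 × 1.097462 = 135.5100
Value (long) = (F − K)·e^(−rT) = (135.5100 − 153.59) × 0.911194 = -16.4744
Short position value = −(long value) = A$16.47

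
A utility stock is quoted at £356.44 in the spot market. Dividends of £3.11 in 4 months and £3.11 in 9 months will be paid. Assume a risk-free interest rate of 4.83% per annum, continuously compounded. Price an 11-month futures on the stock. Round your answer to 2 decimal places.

PV(dividends) I = 3.11·e^(−0.0483·4/12) + 3.11·e^(−0.0483·9/12)
I = 3.0603 + 2.9994 = 6.0597
F = (S − I)·e^(rT) = (356.44 − 6.0597) · e^(0.0483·11/12)
= 350.3803 · e^0.044275 = 350.3803 × 1.045270 = £366.24

£366.24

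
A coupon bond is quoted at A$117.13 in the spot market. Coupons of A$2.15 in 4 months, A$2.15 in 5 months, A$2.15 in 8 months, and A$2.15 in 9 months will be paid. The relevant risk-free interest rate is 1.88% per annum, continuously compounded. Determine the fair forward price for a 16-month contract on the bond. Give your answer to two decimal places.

A$111.37

PV(coupons) I = 2.15·e^(−0.0188·4/12) + 2.15·e^(−0.0188·5/12) + 2.15·e^(−0.0188·8/12) + 2.15·e^(−0.0188·9/12)
I = 2.1366 + 2.1332 + 2.1232 + 2.1199 = 8.5129
F = (S − I)·e^(rT) = (117.13 − 8.5129) · e^(0.0188·16/12)
= 108.6171 · e^0.025067 = 108.6171 × 1.025384 = A$111.37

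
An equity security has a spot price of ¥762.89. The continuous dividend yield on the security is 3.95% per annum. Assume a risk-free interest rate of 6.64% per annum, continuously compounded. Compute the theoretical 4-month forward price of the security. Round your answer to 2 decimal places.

¥769.76

F = S·e^((r − q)T) = 762.89 · e^((0.0664 − 0.0395) × 4/12)
= 762.89 · e^0.008967 = 762.89 × 1.009007
F = ¥769.76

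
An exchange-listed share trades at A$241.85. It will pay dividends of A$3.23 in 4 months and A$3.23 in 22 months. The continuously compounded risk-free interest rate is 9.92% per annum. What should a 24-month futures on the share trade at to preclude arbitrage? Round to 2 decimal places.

PV(dividends) I = 3.23·e^(−0.0992·4/12) + 3.23·e^(−0.0992·22/12)
I = 3.1249 + 2.6929 = 5.8178
F = (S − I)·e^(rT) = (241.85 − 5.8178) · e^(0.0992·24/12)
= 236.0322 · e^0.198400 = 236.0322 × 1.219450 = A$287.83

A$287.83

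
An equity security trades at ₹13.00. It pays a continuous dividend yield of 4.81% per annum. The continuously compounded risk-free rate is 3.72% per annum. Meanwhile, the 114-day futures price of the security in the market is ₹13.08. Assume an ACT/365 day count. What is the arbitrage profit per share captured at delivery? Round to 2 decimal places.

Fair futures: F* = S·e^(carry·T), with carry = (r − q) = 0.0372 − 0.0481 = -0.0109
F* = 13.00 · e^(-0.0109 × 114/365) = 13.00 · e^-0.003404 = 13.00 × 0.996602 = ₹12.9558
Market ₹13.08 > fair ₹12.9558: forward overpriced → cash-and-carry (buy spot, short the forward).
At maturity, profit = |F_mkt − F*| = |13.08 − 12.9558| = ₹0.12 per share

₹0.12 per share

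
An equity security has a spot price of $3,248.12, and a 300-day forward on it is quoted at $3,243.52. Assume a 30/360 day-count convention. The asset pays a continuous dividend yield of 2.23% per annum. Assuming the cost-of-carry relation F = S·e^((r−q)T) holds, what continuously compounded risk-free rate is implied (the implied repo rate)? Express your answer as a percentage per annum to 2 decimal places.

2.06%

From F = S·e^((r−q)T): (r − q) = ln(F/S)/T
ln(3243.52/3248.12) = ln(0.998584) = -0.001417
(r − q) = -0.001417 / (300/360) = -0.001700
r = ln(F/S)/T + q = -0.001700 + 0.0223 = 0.020600
r = 2.06%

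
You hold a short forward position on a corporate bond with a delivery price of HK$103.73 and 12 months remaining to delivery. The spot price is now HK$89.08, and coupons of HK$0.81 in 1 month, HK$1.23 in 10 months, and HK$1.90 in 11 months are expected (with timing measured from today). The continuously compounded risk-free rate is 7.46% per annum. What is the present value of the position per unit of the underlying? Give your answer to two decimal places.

PV(remaining coupons) I = 0.81·e^(−0.0746·1/12) + 1.23·e^(−0.0746·10/12) + 1.90·e^(−0.0746·11/12) = 3.7353
Current forward F = (S − I)·e^(rT) = (89.08 − 3.7353)·e^(0.0746·12/12) = 85.3447 × 1.077453 = 91.9549
Value (long) = (F − K)·e^(−rT) = (91.9549 − 103.73) × 0.928115 = -10.9286
Short position value = −(long value) = HK$10.93

HK$10.93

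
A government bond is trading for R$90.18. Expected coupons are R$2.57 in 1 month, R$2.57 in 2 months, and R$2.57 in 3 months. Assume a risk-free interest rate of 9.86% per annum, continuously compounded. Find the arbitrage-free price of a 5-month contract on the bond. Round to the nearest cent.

PV(coupons) I = 2.57·e^(−0.0986·1/12) + 2.57·e^(−0.0986·2/12) + 2.57·e^(−0.0986·3/12)
I = 2.5490 + 2.5281 + 2.5074 = 7.5845
F = (S − I)·e^(rT) = (90.18 − 7.5845) · e^(0.0986·5/12)
= 82.5955 · e^0.041083 = 82.5955 × 1.041939 = R$86.06

R$86.06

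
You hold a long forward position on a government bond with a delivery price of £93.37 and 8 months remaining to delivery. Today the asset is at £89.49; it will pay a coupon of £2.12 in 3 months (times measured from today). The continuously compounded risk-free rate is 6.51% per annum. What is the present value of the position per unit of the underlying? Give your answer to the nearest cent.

-£2.00

PV(remaining coupons) I = 2.12·e^(−0.0651·3/12) = 2.0858
Current forward F = (S − I)·e^(rT) = (89.49 − 2.0858)·e^(0.0651·8/12) = 87.4042 × 1.044356 = 91.2811
Value (long) = (F − K)·e^(−rT) = (91.2811 − 93.37) × 0.957528 = -2.0002
Value = -£2.00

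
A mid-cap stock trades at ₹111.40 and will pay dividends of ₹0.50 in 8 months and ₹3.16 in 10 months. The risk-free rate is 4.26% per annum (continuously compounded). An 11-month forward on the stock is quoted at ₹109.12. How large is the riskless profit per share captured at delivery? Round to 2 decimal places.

PV(dividends) I = 0.50·e^(−0.0426·8/12) + 3.16·e^(−0.0426·10/12) = 3.5358
Fair forward F* = (S − I)·e^(rT) = (111.40 − 3.5358)·e^0.039050 = 107.8642 × 1.039822 = 112.1596
Market ₹109.12 < fair 112.1596: forward underpriced → reverse cash-and-carry (short the stock, invest proceeds at r, pay the dividends, go long the forward).
Profit at T = |F_mkt − F*| = |109.12 − 112.1596| = ₹3.04 per share

₹3.04 per share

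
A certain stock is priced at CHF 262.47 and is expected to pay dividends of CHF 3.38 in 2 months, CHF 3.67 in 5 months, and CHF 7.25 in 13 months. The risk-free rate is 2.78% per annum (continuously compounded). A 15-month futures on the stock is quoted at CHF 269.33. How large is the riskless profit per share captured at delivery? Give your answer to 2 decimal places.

CHF 12.10 per share

PV(dividends) I = 3.38·e^(−0.0278·2/12) + 3.67·e^(−0.0278·5/12) + 7.25·e^(−0.0278·13/12) = 14.0270
Fair futures F* = (S − I)·e^(rT) = (262.47 − 14.0270)·e^0.034750 = 248.4430 × 1.035361 = 257.2282
Market CHF 269.33 > fair 257.2282: forward overpriced → cash-and-carry (borrow at r, buy the stock and collect the dividends, short the forward).
Profit at T = |F_mkt − F*| = |269.33 − 257.2282| = CHF 12.10 per share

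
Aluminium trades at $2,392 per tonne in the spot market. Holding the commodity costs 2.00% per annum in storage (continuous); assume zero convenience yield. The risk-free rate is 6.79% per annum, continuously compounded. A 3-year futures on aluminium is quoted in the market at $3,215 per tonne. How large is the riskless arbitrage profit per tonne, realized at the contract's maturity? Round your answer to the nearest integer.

Fair futures: F* = S·e^(carry·T), with carry = (r + u) = 0.0679 + 0.0200 = 0.0879
F* = 2392 · e^(0.0879 × 3) = 2392 · e^0.263700 = 2392 × 1.301738 = $3113.7573
Market $3215 > fair $3113.7573: forward overpriced → cash-and-carry (buy spot, short the forward).
At maturity, profit = |F_mkt − F*| = |3215 − 3113.7573| = $101 per tonne

$101 per tonne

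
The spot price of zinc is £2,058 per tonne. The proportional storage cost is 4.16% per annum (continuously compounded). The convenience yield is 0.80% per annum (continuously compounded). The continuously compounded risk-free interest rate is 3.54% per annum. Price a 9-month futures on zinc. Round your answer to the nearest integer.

£2,167 per tonne

Net carry = r + u − y = 0.0354 + 0.0416 − 0.0080 = 0.0690
F = S·e^((r+u−y)T) = 2058 · e^(0.0690 × 9/12) = 2058 · e^0.051750
= 2058 × 1.053112 = £2,167 per tonne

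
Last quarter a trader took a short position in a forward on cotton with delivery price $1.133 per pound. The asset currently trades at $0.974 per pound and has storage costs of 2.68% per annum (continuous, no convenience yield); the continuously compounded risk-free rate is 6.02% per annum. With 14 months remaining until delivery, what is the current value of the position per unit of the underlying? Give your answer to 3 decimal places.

$0.051 per pound

Current fair forward for the remaining 14 months: F = S·e^((r + u)·T), (r + u) = 0.0602 + 0.0268 = 0.0870
F = 0.974 · e^(0.0870 × 14/12) = 0.974 × 1.106830 = 1.0781
Value of long forward = (F − K)·e^(−rT) = (1.0781 − 1.133) · e^(−0.0602·14/12)
= -0.0549 × 0.932176 = -0.051
Short position value = −(long value) = $0.051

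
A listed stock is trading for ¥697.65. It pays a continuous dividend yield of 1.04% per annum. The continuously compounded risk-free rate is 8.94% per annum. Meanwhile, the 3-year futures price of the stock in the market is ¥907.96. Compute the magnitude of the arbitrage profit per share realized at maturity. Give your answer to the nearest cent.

¥23.73 per share

Fair futures: F* = S·e^(carry·T), with carry = (r − q) = 0.0894 − 0.0104 = 0.0790
F* = 697.65 · e^(0.0790 × 3) = 697.65 · e^0.237000 = 697.65 × 1.267441 = ¥884.2302
Market ¥907.96 > fair ¥884.2302: forward overpriced → cash-and-carry (buy spot, short the forward).
At maturity, profit = |F_mkt − F*| = |907.96 − 884.2302| = ¥23.73 per share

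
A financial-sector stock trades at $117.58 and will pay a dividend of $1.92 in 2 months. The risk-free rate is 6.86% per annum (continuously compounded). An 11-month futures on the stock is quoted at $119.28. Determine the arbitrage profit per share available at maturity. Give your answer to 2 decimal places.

$3.91 per share

PV(dividends) I = 1.92·e^(−0.0686·2/12) = 1.8982
Fair futures F* = (S − I)·e^(rT) = (117.58 − 1.8982)·e^0.062883 = 115.6818 × 1.064902 = 123.1898
Market $119.28 < fair 123.1898: forward underpriced → reverse cash-and-carry (short the stock, invest proceeds at r, pay the dividends, go long the forward).
Profit at T = |F_mkt − F*| = |119.28 − 123.1898| = $3.91 per share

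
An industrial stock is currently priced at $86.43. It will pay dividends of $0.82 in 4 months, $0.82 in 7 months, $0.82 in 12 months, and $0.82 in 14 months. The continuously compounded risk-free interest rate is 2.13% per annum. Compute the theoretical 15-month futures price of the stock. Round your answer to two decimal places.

$85.45

PV(dividends) I = 0.82·e^(−0.0213·4/12) + 0.82·e^(−0.0213·7/12) + 0.82·e^(−0.0213·12/12) + 0.82·e^(−0.0213·14/12)
I = 0.8142 + 0.8099 + 0.8027 + 0.7999 = 3.2267
F = (S − I)·e^(rT) = (86.43 − 3.2267) · e^(0.0213·15/12)
= 83.2033 · e^0.026625 = 83.2033 × 1.026983 = $85.45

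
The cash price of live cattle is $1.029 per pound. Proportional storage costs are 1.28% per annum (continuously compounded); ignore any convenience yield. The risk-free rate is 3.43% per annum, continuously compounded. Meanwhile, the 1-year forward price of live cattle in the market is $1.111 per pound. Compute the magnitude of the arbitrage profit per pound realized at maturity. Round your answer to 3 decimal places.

$0.032 per pound

Fair forward: F* = S·e^(carry·T), with carry = (r + u) = 0.0343 + 0.0128 = 0.0471
F* = 1.029 · e^(0.0471 × 1) = 1.029 · e^0.047100 = 1.029 × 1.048227 = $1.0786
Market $1.111 > fair $1.0786: forward overpriced → cash-and-carry (buy spot, short the forward).
At maturity, profit = |F_mkt − F*| = |1.111 − 1.0786| = $0.032 per pound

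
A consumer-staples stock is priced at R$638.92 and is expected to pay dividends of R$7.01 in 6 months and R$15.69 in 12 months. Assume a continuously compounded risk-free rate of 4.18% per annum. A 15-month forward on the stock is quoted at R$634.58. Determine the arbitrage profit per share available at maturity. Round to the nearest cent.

PV(dividends) I = 7.01·e^(−0.0418·6/12) + 15.69·e^(−0.0418·12/12) = 21.9127
Fair forward F* = (S − I)·e^(rT) = (638.92 − 21.9127)·e^0.052250 = 617.0073 × 1.053639 = 650.1030
Market R$634.58 < fair 650.1030: forward underpriced → reverse cash-and-carry (short the stock, invest proceeds at r, pay the dividends, go long the forward).
Profit at T = |F_mkt − F*| = |634.58 − 650.1030| = R$15.52 per share

R$15.52 per share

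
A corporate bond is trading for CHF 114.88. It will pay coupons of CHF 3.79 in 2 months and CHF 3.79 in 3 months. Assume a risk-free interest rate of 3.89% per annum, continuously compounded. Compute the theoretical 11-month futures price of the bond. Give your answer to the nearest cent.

CHF 111.26

PV(coupons) I = 3.79·e^(−0.0389·2/12) + 3.79·e^(−0.0389·3/12)
I = 3.7655 + 3.7533 = 7.5188
F = (S − I)·e^(rT) = (114.88 − 7.5188) · e^(0.0389·11/12)
= 107.3612 · e^0.035658 = 107.3612 × 1.036301 = CHF 111.26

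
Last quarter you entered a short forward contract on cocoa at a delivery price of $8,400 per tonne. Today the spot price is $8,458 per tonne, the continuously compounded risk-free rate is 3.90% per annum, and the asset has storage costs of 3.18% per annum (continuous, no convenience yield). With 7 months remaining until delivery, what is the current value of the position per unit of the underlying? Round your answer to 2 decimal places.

-$405.30 per tonne

Current fair forward for the remaining 7 months: F = S·e^((r + u)·T), (r + u) = 0.0390 + 0.0318 = 0.0708
F = 8458 · e^(0.0708 × 7/12) = 8458 × 1.04216471 = 8814.6291
Value of long forward = (F − K)·e^(−rT) = (8814.6291 − 8400) · e^(−0.0390·7/12)
= 414.6291 × 0.97750683 = 405.30
Short position value = −(long value) = -$405.30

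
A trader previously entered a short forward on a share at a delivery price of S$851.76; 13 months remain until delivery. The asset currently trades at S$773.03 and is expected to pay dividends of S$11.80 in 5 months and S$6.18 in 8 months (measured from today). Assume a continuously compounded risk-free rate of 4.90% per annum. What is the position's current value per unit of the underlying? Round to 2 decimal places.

PV(remaining dividends) I = 11.80·e^(−0.0490·5/12) + 6.18·e^(−0.0490·8/12) = 17.5429
Current forward F = (S − I)·e^(rT) = (773.03 − 17.5429)·e^(0.0490·13/12) = 755.4871 × 1.054518 = 796.6747
Value (long) = (F − K)·e^(−rT) = (796.6747 − 851.76) × 0.948301 = -52.2374
Short position value = −(long value) = S$52.24

S$52.24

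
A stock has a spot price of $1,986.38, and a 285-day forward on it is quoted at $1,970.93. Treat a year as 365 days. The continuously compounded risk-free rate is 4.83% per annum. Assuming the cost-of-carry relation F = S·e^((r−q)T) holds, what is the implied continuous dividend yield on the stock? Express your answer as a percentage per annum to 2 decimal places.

5.83%

From F = S·e^((r−q)T): (r − q) = ln(F/S)/T
ln(1970.93/1986.38) = ln(0.992222) = -0.007808
(r − q) = -0.007808 / (285/365) = -0.010000
q = r − ln(F/S)/T = 0.0483 + 0.010000 = 0.058300
q = 5.83%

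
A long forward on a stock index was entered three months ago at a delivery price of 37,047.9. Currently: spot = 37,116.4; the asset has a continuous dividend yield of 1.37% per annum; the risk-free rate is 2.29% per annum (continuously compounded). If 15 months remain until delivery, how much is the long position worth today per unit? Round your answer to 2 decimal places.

Current fair forward for the remaining 15 months: F = S·e^((r − q)·T), (r − q) = 0.0229 − 0.0137 = 0.0092
F = 37116.4 · e^(0.0092 × 15/12) = 37116.4 × 1.01156638 = 37545.7024
Value of long forward = (F − K)·e^(−rT) = (37545.7024 − 37047.9) · e^(−0.0229·15/12)
= 497.8024 × 0.97178081 = 483.75

483.75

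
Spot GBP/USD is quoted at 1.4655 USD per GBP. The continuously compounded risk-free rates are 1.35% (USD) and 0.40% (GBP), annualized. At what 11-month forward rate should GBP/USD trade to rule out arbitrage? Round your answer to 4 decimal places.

1.4783

F = S·e^((r_USD − r_GBP)T) = 1.4655 · e^((0.0135 − 0.0040) × 11/12)
= 1.4655 · e^0.008708 = 1.4655 × 1.008746
F = 1.4783 USD per GBP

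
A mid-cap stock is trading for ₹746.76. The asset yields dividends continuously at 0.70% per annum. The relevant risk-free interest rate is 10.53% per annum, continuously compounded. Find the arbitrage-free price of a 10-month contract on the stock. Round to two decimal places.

₹810.51

F = S·e^((r − q)T) = 746.76 · e^((0.1053 − 0.0070) × 10/12)
= 746.76 · e^0.081917 = 746.76 × 1.085366
F = ₹810.51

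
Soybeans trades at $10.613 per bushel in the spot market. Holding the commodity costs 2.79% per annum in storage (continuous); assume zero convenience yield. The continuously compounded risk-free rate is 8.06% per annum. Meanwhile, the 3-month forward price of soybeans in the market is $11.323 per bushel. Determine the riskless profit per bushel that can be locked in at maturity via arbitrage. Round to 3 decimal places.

Fair forward: F* = S·e^(carry·T), with carry = (r + u) = 0.0806 + 0.0279 = 0.1085
F* = 10.613 · e^(0.1085 × 3/12) = 10.613 · e^0.027125 = 10.613 × 1.027496 = $10.9048
Market $11.323 > fair $10.9048: forward overpriced → cash-and-carry (buy spot, short the forward).
At maturity, profit = |F_mkt − F*| = |11.323 − 10.9048| = $0.418 per bushel

$0.418 per bushel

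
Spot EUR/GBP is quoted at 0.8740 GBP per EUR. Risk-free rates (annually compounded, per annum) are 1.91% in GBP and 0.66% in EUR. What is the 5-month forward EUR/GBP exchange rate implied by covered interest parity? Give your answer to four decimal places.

By covered interest parity, F = S · (1+r_GBP)^T / (1+r_EUR)^T
= 0.8740 × 1.007914 / 1.002745 = 0.8740 × 1.005155
F = 0.8785 GBP per EUR

0.8785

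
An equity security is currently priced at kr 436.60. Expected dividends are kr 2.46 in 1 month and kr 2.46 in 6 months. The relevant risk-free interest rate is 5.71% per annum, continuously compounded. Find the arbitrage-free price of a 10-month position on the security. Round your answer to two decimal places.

PV(dividends) I = 2.46·e^(−0.0571·1/12) + 2.46·e^(−0.0571·6/12)
I = 2.4483 + 2.3908 = 4.8391
F = (S − I)·e^(rT) = (436.60 − 4.8391) · e^(0.0571·10/12)
= 431.7609 · e^0.047583 = 431.7609 × 1.048733 = kr 452.80

kr 452.80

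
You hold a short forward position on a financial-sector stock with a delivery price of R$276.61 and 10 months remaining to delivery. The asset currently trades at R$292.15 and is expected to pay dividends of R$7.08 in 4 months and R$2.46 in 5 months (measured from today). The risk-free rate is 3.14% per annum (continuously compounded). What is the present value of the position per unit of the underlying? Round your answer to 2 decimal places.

PV(remaining dividends) I = 7.08·e^(−0.0314·4/12) + 2.46·e^(−0.0314·5/12) = 9.4343
Current forward F = (S − I)·e^(rT) = (292.15 − 9.4343)·e^(0.0314·10/12) = 282.7157 × 1.026512 = 290.2111
Value (long) = (F − K)·e^(−rT) = (290.2111 − 276.61) × 0.974173 = 13.2498
Short position value = −(long value) = -R$13.25

-R$13.25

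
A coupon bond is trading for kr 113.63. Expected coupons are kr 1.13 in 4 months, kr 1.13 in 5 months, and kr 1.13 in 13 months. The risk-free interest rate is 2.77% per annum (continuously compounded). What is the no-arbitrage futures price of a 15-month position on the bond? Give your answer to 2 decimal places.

kr 114.18

PV(coupons) I = 1.13·e^(−0.0277·4/12) + 1.13·e^(−0.0277·5/12) + 1.13·e^(−0.0277·13/12)
I = 1.1196 + 1.1170 + 1.0966 = 3.3332
F = (S − I)·e^(rT) = (113.63 − 3.3332) · e^(0.0277·15/12)
= 110.2968 · e^0.034625 = 110.2968 × 1.035231 = kr 114.18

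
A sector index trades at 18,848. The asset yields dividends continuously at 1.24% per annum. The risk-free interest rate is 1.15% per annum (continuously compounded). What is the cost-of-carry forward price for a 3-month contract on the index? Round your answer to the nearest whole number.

18,844

F = S·e^((r − q)T) = 18848 · e^((0.0115 − 0.0124) × 3/12)
= 18848 · e^-0.000225 = 18848 × 0.999775
F = 18,844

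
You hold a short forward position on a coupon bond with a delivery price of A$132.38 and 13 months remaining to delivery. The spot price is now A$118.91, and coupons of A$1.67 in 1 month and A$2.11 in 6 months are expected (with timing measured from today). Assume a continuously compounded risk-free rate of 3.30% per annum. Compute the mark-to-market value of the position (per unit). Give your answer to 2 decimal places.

A$12.56

PV(remaining coupons) I = 1.67·e^(−0.0330·1/12) + 2.11·e^(−0.0330·6/12) = 3.7409
Current forward F = (S − I)·e^(rT) = (118.91 − 3.7409)·e^(0.0330·13/12) = 115.1691 × 1.036397 = 119.3609
Value (long) = (F − K)·e^(−rT) = (119.3609 − 132.38) × 0.964881 = -12.5619
Short position value = −(long value) = A$12.56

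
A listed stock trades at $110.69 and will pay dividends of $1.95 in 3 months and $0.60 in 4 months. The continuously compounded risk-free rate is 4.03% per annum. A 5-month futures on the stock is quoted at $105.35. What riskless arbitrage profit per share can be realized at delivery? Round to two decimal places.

$4.65 per share

PV(dividends) I = 1.95·e^(−0.0403·3/12) + 0.60·e^(−0.0403·4/12) = 2.5224
Fair futures F* = (S − I)·e^(rT) = (110.69 − 2.5224)·e^0.016792 = 108.1676 × 1.016934 = 109.9993
Market $105.35 < fair 109.9993: forward underpriced → reverse cash-and-carry (short the stock, invest proceeds at r, pay the dividends, go long the forward).
Profit at T = |F_mkt − F*| = |105.35 − 109.9993| = $4.65 per share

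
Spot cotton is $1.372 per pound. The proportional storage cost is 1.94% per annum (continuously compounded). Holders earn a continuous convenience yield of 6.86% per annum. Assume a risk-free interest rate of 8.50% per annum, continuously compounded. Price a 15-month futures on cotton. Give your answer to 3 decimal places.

$1.435 per pound

Net carry = r + u − y = 0.0850 + 0.0194 − 0.0686 = 0.0358
F = S·e^((r+u−y)T) = 1.372 · e^(0.0358 × 15/12) = 1.372 · e^0.044750
= 1.372 × 1.045766 = $1.435 per pound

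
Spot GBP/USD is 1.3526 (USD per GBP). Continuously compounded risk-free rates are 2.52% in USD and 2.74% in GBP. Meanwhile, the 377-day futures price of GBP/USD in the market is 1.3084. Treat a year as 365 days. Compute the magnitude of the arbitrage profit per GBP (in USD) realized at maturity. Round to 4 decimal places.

0.0411 per GBP (in USD)

Fair futures: F* = S·e^(carry·T), with carry = (r_USD − r_GBP) = 0.0252 − 0.0274 = -0.0022
F* = 1.3526 · e^(-0.0022 × 377/365) = 1.3526 · e^-0.002272 = 1.3526 × 0.997731 = 1.3495
Market 1.3084 < fair 1.3495: forward underpriced → reverse cash-and-carry (short spot, go long the forward).
At maturity, profit = |F_mkt − F*| = |1.3084 − 1.3495| = 0.0411 per GBP (in USD)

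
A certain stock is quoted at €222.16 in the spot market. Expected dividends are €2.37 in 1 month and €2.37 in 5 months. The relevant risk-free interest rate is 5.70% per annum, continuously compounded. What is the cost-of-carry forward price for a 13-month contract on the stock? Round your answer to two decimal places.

€231.34

PV(dividends) I = 2.37·e^(−0.0570·1/12) + 2.37·e^(−0.0570·5/12)
I = 2.3588 + 2.3144 = 4.6732
F = (S − I)·e^(rT) = (222.16 − 4.6732) · e^(0.0570·13/12)
= 217.4868 · e^0.061750 = 217.4868 × 1.063696 = €231.34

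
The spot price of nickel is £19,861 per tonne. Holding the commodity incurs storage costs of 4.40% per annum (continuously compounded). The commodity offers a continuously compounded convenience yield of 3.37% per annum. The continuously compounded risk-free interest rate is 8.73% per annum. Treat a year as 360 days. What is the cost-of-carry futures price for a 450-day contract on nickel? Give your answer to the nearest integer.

Net carry = r + u − y = 0.0873 + 0.0440 − 0.0337 = 0.0976
F = S·e^((r+u−y)T) = 19861 · e^(0.0976 × 450/360) = 19861 · e^0.122000
= 19861 × 1.129754 = £22,438 per tonne

£22,438 per tonne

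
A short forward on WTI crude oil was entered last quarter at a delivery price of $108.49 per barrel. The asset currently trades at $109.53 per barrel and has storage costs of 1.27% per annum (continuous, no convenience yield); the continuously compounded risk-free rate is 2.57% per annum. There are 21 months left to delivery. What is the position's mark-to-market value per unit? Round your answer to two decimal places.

-$8.27 per barrel

Current fair forward for the remaining 21 months: F = S·e^((r + u)·T), (r + u) = 0.0257 + 0.0127 = 0.0384
F = 109.53 · e^(0.0384 × 21/12) = 109.53 × 1.069509 = 117.1433
Value of long forward = (F − K)·e^(−rT) = (117.1433 − 108.49) · e^(−0.0257·21/12)
= 8.6533 × 0.956021 = 8.27
Short position value = −(long value) = -$8.27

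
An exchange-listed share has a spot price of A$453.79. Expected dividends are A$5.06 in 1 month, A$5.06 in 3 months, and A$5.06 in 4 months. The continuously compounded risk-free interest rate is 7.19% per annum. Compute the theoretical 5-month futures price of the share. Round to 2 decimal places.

PV(dividends) I = 5.06·e^(−0.0719·1/12) + 5.06·e^(−0.0719·3/12) + 5.06·e^(−0.0719·4/12)
I = 5.0298 + 4.9699 + 4.9402 = 14.9399
F = (S − I)·e^(rT) = (453.79 − 14.9399) · e^(0.0719·5/12)
= 438.8501 · e^0.029958 = 438.8501 × 1.030411 = A$452.20

A$452.20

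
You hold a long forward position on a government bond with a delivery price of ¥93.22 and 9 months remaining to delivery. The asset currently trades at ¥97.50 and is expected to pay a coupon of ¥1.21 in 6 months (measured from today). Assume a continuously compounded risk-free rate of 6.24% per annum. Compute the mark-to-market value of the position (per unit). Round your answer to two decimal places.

PV(remaining coupons) I = 1.21·e^(−0.0624·6/12) = 1.1728
Current forward F = (S − I)·e^(rT) = (97.50 − 1.1728)·e^(0.0624·9/12) = 96.3272 × 1.047912 = 100.9424
Value (long) = (F − K)·e^(−rT) = (100.9424 − 93.22) × 0.954278 = 7.3693
Value = ¥7.37

¥7.37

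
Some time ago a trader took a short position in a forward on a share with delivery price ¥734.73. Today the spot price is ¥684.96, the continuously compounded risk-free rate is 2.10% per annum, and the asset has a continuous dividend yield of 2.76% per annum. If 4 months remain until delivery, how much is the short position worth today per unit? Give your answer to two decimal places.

¥50.92

Current fair forward for the remaining 4 months: F = S·e^((r − q)·T), (r − q) = 0.0210 − 0.0276 = -0.0066
F = 684.96 · e^(-0.0066 × 4/12) = 684.96 × 0.997802 = 683.4545
Value of long forward = (F − K)·e^(−rT) = (683.4545 − 734.73) · e^(−0.0210·4/12)
= -51.2755 × 0.993024 = -50.92
Short position value = −(long value) = ¥50.92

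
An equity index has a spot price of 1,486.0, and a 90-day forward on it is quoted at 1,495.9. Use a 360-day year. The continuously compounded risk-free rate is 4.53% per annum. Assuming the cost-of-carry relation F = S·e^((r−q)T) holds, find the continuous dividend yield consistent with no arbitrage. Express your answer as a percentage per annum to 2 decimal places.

From F = S·e^((r−q)T): (r − q) = ln(F/S)/T
ln(1495.9/1486.0) = ln(1.006662) = 0.006640
(r − q) = 0.006640 / (90/360) = 0.026560
q = r − ln(F/S)/T = 0.0453 − 0.026560 = 0.018740
q = 1.87%

1.87%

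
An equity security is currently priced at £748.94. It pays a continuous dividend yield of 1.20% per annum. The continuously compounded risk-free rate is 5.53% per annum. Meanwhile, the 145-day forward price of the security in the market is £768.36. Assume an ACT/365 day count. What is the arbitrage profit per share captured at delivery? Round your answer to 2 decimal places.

£6.43 per share

Fair forward: F* = S·e^(carry·T), with carry = (r − q) = 0.0553 − 0.0120 = 0.0433
F* = 748.94 · e^(0.0433 × 145/365) = 748.94 · e^0.017201 = 748.94 × 1.017350 = £761.9341
Market £768.36 > fair £761.9341: forward overpriced → cash-and-carry (buy spot, short the forward).
At maturity, profit = |F_mkt − F*| = |768.36 − 761.9341| = £6.43 per share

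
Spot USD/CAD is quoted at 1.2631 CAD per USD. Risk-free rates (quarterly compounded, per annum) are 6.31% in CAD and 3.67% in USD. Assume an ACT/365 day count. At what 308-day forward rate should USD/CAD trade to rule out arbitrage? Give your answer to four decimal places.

1.2912

By covered interest parity, F = S · (1+r_CAD/4)^(4T) / (1+r_USD/4)^(4T)
= 1.2631 × 1.054251 / 1.031308 = 1.2631 × 1.022247
F = 1.2912 CAD per USD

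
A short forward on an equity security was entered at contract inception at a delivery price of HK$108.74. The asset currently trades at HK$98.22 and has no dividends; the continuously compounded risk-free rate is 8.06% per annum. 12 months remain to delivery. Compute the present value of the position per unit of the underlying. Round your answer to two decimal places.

Current fair forward for the remaining 12 months: F = S·e^(r·T), r = 0.0806
F = 98.22 · e^(0.0806 × 12/12) = 98.22 × 1.083937 = 106.4643
Value of long forward = (F − K)·e^(−rT) = (106.4643 − 108.74) · e^(−0.0806·12/12)
= -2.2757 × 0.922563 = -2.10
Short position value = −(long value) = HK$2.10

HK$2.10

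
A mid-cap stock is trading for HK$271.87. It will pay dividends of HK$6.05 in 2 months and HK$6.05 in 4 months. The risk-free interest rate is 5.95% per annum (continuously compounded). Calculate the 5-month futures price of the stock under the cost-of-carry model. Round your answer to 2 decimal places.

PV(dividends) I = 6.05·e^(−0.0595·2/12) + 6.05·e^(−0.0595·4/12)
I = 5.9903 + 5.9312 = 11.9215
F = (S − I)·e^(rT) = (271.87 − 11.9215) · e^(0.0595·5/12)
= 259.9485 · e^0.024792 = 259.9485 × 1.025102 = HK$266.47

HK$266.47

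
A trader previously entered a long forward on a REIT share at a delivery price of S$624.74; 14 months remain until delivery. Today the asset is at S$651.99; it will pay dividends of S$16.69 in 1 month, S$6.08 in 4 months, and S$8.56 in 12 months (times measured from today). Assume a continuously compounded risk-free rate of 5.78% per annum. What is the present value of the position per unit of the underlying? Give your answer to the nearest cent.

S$37.34

PV(remaining dividends) I = 16.69·e^(−0.0578·1/12) + 6.08·e^(−0.0578·4/12) + 8.56·e^(−0.0578·12/12) = 30.6530
Current forward F = (S − I)·e^(rT) = (651.99 − 30.6530)·e^(0.0578·14/12) = 621.3370 × 1.069759 = 664.6808
Value (long) = (F − K)·e^(−rT) = (664.6808 − 624.74) × 0.934790 = 37.3363
Value = S$37.34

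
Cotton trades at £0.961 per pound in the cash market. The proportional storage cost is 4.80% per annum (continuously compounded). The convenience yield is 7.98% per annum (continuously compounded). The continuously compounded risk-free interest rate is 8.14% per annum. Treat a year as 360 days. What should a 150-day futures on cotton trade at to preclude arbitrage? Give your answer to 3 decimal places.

Net carry = r + u − y = 0.0814 + 0.0480 − 0.0798 = 0.0496
F = S·e^((r+u−y)T) = 0.961 · e^(0.0496 × 150/360) = 0.961 · e^0.020667
= 0.961 × 1.020882 = £0.981 per pound

£0.981 per pound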